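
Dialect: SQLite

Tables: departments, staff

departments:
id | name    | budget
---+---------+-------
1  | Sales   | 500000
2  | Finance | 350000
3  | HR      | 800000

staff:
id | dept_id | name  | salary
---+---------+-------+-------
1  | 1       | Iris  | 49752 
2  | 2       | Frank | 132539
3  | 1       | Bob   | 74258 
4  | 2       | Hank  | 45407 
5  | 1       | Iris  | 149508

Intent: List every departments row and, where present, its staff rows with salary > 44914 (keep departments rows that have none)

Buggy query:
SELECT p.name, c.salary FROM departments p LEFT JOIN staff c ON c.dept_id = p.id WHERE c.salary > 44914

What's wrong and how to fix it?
Bug: A WHERE condition on the right-hand table after LEFT JOIN drops unmatched parents

Fix: Move the right-table condition into the ON clause so unmatched parents are kept

Corrected query:
SELECT p.name, c.salary FROM departments p LEFT JOIN staff c ON c.dept_id = p.id AND c.salary > 44914

Result:
name    | salary
--------+-------
Sales   | 49752 
Sales   | 74258 
Sales   | 149508
Finance | 45407 
Finance | 132539
HR      | NULL  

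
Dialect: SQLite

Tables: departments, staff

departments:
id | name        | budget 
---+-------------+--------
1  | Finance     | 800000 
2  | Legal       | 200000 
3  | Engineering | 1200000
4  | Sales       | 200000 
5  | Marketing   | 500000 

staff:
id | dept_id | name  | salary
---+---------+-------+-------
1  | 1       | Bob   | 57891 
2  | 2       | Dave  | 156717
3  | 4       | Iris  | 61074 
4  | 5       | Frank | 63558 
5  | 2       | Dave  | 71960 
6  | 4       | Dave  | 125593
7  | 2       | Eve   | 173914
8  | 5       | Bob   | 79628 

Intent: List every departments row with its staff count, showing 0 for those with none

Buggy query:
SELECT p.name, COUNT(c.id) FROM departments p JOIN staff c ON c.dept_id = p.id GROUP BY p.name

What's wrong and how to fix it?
Bug: An inner join excludes parents with zero children

Fix: Switch to LEFT JOIN to retain unmatched parent rows

Corrected query:
SELECT p.name, COUNT(c.id) FROM departments p LEFT JOIN staff c ON c.dept_id = p.id GROUP BY p.name

Result:
name        | COUNT(c.id)
------------+------------
Engineering | 0          
Finance     | 1          
Legal       | 3          
Marketing   | 2          
Sales       | 2          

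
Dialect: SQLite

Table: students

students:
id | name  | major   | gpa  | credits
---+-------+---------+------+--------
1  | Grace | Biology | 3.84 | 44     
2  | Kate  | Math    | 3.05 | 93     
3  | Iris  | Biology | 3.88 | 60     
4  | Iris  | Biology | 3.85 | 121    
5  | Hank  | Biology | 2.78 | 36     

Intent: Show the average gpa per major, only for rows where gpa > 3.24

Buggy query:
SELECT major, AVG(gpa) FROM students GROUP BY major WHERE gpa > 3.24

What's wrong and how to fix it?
Bug: Row-level WHERE must come before GROUP BY in the clause order

Fix: Place WHERE between FROM and GROUP BY

Corrected query:
SELECT major, AVG(gpa) FROM students WHERE gpa > 3.24 GROUP BY major

Result:
major   | AVG(gpa)
--------+---------
Biology | 3.856667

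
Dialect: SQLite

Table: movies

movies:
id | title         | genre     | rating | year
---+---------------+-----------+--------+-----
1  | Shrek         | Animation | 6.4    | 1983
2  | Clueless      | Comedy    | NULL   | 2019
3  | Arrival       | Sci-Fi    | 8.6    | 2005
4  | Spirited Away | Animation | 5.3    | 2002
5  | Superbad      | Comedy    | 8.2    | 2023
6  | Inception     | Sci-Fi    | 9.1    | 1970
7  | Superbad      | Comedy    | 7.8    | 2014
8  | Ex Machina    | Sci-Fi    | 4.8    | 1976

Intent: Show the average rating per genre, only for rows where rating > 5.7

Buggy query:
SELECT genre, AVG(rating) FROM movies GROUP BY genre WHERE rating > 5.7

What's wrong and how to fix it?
Bug: WHERE cannot follow GROUP BY

Fix: Move the WHERE clause before GROUP BY

Corrected query:
SELECT genre, AVG(rating) FROM movies WHERE rating > 5.7 GROUP BY genre

Result:
genre     | AVG(rating)
----------+------------
Animation | 6.4        
Comedy    | 8          
Sci-Fi    | 8.85       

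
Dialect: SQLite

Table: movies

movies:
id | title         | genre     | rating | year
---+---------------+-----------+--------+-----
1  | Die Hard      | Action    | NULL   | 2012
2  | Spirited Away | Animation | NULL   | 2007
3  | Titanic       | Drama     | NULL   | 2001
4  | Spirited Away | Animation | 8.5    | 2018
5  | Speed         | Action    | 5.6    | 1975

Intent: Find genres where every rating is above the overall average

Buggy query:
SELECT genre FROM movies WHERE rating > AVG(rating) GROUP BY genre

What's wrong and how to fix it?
Bug: AVG() is an aggregate; it can't sit directly in WHERE

Fix: Compute the overall average in a scalar subquery and compare each group's MIN against it in HAVING

Corrected query:
SELECT genre FROM movies GROUP BY genre HAVING MIN(rating) > (SELECT AVG(rating) FROM movies)

Result:
genre    
---------
Animation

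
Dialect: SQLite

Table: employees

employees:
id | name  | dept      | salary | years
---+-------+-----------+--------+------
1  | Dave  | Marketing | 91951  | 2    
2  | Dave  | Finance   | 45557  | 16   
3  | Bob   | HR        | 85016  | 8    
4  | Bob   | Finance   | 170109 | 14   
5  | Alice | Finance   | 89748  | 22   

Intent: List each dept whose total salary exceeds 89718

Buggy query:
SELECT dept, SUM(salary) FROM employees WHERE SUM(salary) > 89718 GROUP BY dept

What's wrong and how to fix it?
Bug: WHERE runs before GROUP BY, so aggregates aren't available there

Fix: Move the aggregate condition to a HAVING clause

Corrected query:
SELECT dept, SUM(salary) FROM employees GROUP BY dept HAVING SUM(salary) > 89718

Result:
dept      | SUM(salary)
----------+------------
Finance   | 305414     
Marketing | 91951      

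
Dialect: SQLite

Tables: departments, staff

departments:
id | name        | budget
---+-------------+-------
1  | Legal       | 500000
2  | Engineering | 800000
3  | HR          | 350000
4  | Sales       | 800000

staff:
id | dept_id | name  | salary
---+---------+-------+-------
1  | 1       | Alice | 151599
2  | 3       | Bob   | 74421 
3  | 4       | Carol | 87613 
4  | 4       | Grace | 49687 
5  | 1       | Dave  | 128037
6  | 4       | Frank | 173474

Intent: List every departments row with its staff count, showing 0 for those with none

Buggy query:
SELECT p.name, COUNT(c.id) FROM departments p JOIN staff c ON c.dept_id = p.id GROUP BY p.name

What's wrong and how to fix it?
Bug: An inner join excludes parents with zero children

Fix: Switch to LEFT JOIN to retain unmatched parent rows

Corrected query:
SELECT p.name, COUNT(c.id) FROM departments p LEFT JOIN staff c ON c.dept_id = p.id GROUP BY p.name

Result:
name        | COUNT(c.id)
------------+------------
Engineering | 0          
HR          | 1          
Legal       | 2          
Sales       | 3          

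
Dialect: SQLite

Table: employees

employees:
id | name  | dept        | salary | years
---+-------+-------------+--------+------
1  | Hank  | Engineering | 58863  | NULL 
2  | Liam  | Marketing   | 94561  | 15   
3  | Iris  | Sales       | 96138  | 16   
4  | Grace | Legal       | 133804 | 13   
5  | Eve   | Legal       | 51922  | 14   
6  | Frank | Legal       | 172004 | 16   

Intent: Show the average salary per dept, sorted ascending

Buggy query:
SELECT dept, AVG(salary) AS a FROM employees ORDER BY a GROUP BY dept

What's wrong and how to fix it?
Bug: GROUP BY must precede ORDER BY

Fix: Move ORDER BY to the end, after GROUP BY

Corrected query:
SELECT dept, AVG(salary) AS a FROM employees GROUP BY dept ORDER BY a

Result:
dept        | a            
------------+--------------
Engineering | 58863        
Marketing   | 94561        
Sales       | 96138        
Legal       | 119243.333333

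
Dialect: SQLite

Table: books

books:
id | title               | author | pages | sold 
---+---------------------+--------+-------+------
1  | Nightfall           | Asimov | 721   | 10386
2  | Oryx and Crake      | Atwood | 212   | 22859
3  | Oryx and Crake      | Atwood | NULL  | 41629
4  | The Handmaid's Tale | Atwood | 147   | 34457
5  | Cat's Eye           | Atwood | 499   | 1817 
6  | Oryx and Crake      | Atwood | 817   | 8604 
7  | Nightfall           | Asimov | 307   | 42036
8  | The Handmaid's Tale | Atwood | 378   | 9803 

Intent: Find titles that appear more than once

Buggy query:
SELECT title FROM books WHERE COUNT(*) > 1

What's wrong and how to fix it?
Bug: COUNT(*) is an aggregate and cannot be used in WHERE

Fix: Group first, then use HAVING for the count condition

Corrected query:
SELECT title FROM books GROUP BY title HAVING COUNT(*) > 1

Result:
title              
-------------------
Nightfall          
Oryx and Crake     
The Handmaid's Tale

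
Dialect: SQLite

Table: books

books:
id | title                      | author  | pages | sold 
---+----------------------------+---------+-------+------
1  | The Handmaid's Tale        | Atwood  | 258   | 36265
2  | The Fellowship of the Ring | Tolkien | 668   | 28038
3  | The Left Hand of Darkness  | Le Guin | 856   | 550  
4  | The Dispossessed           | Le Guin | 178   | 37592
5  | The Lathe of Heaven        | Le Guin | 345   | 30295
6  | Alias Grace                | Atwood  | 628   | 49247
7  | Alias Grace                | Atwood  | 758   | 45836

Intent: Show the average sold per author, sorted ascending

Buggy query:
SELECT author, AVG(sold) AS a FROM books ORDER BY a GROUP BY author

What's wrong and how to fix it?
Bug: ORDER BY appears before GROUP BY; SQL clause order requires GROUP BY first

Fix: Move ORDER BY to the end, after GROUP BY

Corrected query:
SELECT author, AVG(sold) AS a FROM books GROUP BY author ORDER BY a

Result:
author  | a           
--------+-------------
Le Guin | 22812.333333
Tolkien | 28038       
Atwood  | 43782.666667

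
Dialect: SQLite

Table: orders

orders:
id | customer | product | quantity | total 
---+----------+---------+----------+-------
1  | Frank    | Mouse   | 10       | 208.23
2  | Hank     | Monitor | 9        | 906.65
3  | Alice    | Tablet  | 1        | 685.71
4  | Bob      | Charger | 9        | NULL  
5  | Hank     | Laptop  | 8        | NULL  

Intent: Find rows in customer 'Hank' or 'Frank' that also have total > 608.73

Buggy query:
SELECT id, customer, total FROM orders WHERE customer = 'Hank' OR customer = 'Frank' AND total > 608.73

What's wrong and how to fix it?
Bug: AND binds tighter than OR, so this parses as customer = 'Hank' OR (customer = 'Frank' AND total > 608.73)

Fix: Add parentheses around the OR so the AND applies to both alternatives

Corrected query:
SELECT id, customer, total FROM orders WHERE (customer = 'Hank' OR customer = 'Frank') AND total > 608.73

Result:
id | customer | total 
---+----------+-------
2  | Hank     | 906.65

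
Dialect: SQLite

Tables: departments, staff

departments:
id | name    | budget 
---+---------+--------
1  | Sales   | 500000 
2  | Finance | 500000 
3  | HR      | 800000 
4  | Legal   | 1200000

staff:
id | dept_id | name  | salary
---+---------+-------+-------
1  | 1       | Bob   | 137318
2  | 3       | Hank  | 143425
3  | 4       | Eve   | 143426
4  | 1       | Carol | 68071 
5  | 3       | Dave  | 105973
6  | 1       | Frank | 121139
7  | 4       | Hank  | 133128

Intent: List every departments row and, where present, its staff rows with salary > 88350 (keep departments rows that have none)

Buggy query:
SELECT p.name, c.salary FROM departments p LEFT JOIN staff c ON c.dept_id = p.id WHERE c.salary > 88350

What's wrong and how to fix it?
Bug: A WHERE condition on the right-hand table after LEFT JOIN drops unmatched parents

Fix: Put 'c.salary > 88350' in the JOIN's ON clause instead of WHERE

Corrected query:
SELECT p.name, c.salary FROM departments p LEFT JOIN staff c ON c.dept_id = p.id AND c.salary > 88350

Result:
name    | salary
--------+-------
Sales   | 121139
Sales   | 137318
Finance | NULL  
HR      | 105973
HR      | 143425
Legal   | 133128
Legal   | 143426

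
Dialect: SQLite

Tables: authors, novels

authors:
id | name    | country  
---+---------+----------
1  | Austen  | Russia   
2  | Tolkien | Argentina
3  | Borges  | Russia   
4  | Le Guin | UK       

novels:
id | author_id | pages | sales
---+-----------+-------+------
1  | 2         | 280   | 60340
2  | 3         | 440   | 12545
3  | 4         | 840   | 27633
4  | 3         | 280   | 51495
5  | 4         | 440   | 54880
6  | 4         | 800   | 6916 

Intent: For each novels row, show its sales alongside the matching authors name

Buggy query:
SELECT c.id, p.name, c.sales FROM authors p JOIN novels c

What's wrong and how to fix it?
Bug: JOIN with no ON clause produces a cartesian product; every novels row pairs with every authors row

Fix: Add ON c.author_id = p.id to the JOIN

Corrected query:
SELECT c.id, p.name, c.sales FROM authors p JOIN novels c ON c.author_id = p.id

Result:
id | name    | sales
---+---------+------
1  | Tolkien | 60340
2  | Borges  | 12545
3  | Le Guin | 27633
4  | Borges  | 51495
5  | Le Guin | 54880
6  | Le Guin | 6916 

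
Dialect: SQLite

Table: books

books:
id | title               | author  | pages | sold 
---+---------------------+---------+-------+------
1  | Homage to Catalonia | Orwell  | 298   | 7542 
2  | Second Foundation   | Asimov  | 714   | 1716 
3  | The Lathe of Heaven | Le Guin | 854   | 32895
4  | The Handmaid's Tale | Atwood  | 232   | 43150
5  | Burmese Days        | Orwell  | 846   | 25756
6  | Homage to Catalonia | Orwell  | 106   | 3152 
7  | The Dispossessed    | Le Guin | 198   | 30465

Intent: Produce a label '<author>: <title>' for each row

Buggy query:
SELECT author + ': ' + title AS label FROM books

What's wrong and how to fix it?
Bug: SQLite uses || for string concatenation; + coerces text to numbers (yielding 0)

Fix: Replace + with || to concatenate text

Corrected query:
SELECT author || ': ' || title AS label FROM books

Result:
label                       
----------------------------
Orwell: Homage to Catalonia 
Asimov: Second Foundation   
Le Guin: The Lathe of Heaven
Atwood: The Handmaid's Tale 
Orwell: Burmese Days        
Orwell: Homage to Catalonia 
Le Guin: The Dispossessed   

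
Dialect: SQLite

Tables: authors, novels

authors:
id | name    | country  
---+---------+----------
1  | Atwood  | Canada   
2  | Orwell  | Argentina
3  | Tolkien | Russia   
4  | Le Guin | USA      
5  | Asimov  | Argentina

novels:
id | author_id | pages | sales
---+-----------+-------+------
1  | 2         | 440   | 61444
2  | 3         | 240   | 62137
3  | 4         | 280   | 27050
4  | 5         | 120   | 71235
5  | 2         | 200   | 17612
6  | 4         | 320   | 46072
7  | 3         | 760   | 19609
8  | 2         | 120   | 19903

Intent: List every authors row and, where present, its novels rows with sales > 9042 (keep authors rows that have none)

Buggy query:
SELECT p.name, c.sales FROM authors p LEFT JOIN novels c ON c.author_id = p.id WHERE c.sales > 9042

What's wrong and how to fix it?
Bug: Filtering c.sales in WHERE discards the NULL rows produced by LEFT JOIN, turning it into an inner join

Fix: Put 'c.sales > 9042' in the JOIN's ON clause instead of WHERE

Corrected query:
SELECT p.name, c.sales FROM authors p LEFT JOIN novels c ON c.author_id = p.id AND c.sales > 9042

Result:
name    | sales
--------+------
Atwood  | NULL 
Orwell  | 17612
Orwell  | 19903
Orwell  | 61444
Tolkien | 19609
Tolkien | 62137
Le Guin | 27050
Le Guin | 46072
Asimov  | 71235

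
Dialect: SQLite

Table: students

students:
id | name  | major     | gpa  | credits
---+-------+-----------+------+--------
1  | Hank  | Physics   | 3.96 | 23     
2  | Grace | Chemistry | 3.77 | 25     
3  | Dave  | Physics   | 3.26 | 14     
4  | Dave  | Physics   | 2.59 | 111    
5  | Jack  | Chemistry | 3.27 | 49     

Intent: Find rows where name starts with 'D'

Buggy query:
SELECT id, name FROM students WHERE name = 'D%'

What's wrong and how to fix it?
Bug: Wildcards only work with LIKE; '=' treats '%' as a literal character

Fix: Replace '=' with LIKE so 'D%' is treated as a pattern

Corrected query:
SELECT id, name FROM students WHERE name LIKE 'D%'

Result:
id | name
---+-----
3  | Dave
4  | Dave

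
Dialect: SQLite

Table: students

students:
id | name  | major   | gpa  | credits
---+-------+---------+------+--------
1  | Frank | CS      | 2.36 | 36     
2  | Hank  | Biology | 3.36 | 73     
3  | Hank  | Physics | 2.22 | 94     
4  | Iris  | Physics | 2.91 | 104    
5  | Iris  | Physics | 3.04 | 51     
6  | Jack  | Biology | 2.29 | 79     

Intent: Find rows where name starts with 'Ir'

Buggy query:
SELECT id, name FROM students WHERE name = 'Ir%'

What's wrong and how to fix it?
Bug: '=' compares the literal string including the % character; pattern matching needs LIKE

Fix: Use LIKE for wildcard pattern matching

Corrected query:
SELECT id, name FROM students WHERE name LIKE 'Ir%'

Result:
id | name
---+-----
4  | Iris
5  | Iris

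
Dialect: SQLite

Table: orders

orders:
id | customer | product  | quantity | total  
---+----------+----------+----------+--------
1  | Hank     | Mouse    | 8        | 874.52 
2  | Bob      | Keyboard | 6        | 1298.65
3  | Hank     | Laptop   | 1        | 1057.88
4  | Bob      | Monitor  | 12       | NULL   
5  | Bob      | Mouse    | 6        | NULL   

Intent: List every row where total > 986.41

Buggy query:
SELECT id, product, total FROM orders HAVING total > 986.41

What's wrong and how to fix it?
Bug: HAVING filters the output of aggregation, but this query has no GROUP BY and no aggregate functions, so SQLite rejects it (HAVING clause on a non-aggregate query); the condition here is per row

Fix: Use WHERE for row-level filtering

Corrected query:
SELECT id, product, total FROM orders WHERE total > 986.41

Result:
id | product  | total  
---+----------+--------
2  | Keyboard | 1298.65
3  | Laptop   | 1057.88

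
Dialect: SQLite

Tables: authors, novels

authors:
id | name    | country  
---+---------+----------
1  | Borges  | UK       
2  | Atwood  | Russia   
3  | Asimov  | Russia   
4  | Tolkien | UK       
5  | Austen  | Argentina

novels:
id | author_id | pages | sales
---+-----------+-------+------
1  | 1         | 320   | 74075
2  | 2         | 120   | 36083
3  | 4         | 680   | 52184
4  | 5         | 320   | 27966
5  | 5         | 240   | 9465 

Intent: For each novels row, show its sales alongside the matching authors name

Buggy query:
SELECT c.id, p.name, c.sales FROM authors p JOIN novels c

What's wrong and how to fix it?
Bug: Missing join condition: each novels row is matched to all authors rows instead of just its own

Fix: Add ON c.author_id = p.id to the JOIN

Corrected query:
SELECT c.id, p.name, c.sales FROM authors p JOIN novels c ON c.author_id = p.id

Result:
id | name    | sales
---+---------+------
1  | Borges  | 74075
2  | Atwood  | 36083
3  | Tolkien | 52184
4  | Austen  | 27966
5  | Austen  | 9465 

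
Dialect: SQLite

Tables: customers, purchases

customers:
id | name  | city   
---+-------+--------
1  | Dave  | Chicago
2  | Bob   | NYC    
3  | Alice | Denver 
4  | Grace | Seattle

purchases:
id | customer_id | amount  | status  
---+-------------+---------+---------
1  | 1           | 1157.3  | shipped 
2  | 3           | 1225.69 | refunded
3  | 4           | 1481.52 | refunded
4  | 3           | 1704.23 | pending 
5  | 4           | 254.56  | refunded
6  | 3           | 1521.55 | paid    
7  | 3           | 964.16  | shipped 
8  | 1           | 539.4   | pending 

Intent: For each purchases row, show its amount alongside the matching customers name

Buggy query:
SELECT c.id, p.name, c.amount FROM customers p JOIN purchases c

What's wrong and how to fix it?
Bug: Missing join condition: each purchases row is matched to all customers rows instead of just its own

Fix: Specify the join condition linking the foreign key to the parent id

Corrected query:
SELECT c.id, p.name, c.amount FROM customers p JOIN purchases c ON c.customer_id = p.id

Result:
id | name  | amount 
---+-------+--------
1  | Dave  | 1157.3 
2  | Alice | 1225.69
3  | Grace | 1481.52
4  | Alice | 1704.23
5  | Grace | 254.56 
6  | Alice | 1521.55
7  | Alice | 964.16 
8  | Dave  | 539.4  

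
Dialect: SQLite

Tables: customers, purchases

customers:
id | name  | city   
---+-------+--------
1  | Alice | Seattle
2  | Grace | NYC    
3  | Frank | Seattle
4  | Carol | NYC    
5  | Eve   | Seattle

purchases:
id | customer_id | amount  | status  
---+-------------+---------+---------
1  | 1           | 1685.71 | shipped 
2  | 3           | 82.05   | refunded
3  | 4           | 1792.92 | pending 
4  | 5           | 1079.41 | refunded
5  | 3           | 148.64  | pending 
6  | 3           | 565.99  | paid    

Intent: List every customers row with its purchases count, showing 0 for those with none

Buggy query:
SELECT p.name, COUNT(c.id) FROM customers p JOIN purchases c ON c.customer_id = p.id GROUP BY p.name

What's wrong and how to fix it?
Bug: An inner join excludes parents with zero children

Fix: Switch to LEFT JOIN to retain unmatched parent rows

Corrected query:
SELECT p.name, COUNT(c.id) FROM customers p LEFT JOIN purchases c ON c.customer_id = p.id GROUP BY p.name

Result:
name  | COUNT(c.id)
------+------------
Alice | 1          
Carol | 1          
Eve   | 1          
Frank | 3          
Grace | 0          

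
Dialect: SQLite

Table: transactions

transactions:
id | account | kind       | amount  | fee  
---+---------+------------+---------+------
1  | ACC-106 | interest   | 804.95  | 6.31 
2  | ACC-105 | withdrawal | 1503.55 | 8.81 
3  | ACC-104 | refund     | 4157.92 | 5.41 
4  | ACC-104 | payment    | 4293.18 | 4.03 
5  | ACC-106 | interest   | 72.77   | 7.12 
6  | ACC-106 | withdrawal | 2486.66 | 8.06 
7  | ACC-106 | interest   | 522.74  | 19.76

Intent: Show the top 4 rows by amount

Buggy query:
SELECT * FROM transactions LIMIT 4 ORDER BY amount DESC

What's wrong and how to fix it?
Bug: ORDER BY cannot follow LIMIT; LIMIT is the final clause

Fix: Swap the clauses: ORDER BY first, then LIMIT

Corrected query:
SELECT * FROM transactions ORDER BY amount DESC LIMIT 4

Result:
id | account | kind       | amount  | fee 
---+---------+------------+---------+-----
4  | ACC-104 | payment    | 4293.18 | 4.03
3  | ACC-104 | refund     | 4157.92 | 5.41
6  | ACC-106 | withdrawal | 2486.66 | 8.06
2  | ACC-105 | withdrawal | 1503.55 | 8.81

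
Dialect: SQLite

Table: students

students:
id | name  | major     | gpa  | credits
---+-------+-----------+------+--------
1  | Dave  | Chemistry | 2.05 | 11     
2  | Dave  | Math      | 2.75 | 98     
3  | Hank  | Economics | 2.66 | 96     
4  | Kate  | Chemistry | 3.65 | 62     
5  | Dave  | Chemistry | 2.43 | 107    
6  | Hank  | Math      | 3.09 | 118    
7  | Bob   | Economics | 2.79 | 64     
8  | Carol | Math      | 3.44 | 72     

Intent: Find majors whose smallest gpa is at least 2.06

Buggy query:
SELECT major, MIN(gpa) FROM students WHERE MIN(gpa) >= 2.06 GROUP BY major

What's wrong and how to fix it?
Bug: MIN() in WHERE is a misuse of aggregate

Fix: Use HAVING for the per-group MIN condition

Corrected query:
SELECT major, MIN(gpa) FROM students GROUP BY major HAVING MIN(gpa) >= 2.06

Result:
major     | MIN(gpa)
----------+---------
Economics | 2.66    
Math      | 2.75    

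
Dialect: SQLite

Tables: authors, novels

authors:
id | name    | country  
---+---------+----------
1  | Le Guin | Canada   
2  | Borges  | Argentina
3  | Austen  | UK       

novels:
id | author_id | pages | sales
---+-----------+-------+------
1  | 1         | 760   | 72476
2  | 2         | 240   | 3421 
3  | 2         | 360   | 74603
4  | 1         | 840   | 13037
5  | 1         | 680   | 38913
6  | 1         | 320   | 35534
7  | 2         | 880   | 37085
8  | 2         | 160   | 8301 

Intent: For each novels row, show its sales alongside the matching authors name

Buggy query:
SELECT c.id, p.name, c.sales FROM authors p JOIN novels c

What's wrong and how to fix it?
Bug: Missing join condition: each novels row is matched to all authors rows instead of just its own

Fix: Add ON c.author_id = p.id to the JOIN

Corrected query:
SELECT c.id, p.name, c.sales FROM authors p JOIN novels c ON c.author_id = p.id

Result:
id | name    | sales
---+---------+------
1  | Le Guin | 72476
2  | Borges  | 3421 
3  | Borges  | 74603
4  | Le Guin | 13037
5  | Le Guin | 38913
6  | Le Guin | 35534
7  | Borges  | 37085
8  | Borges  | 8301 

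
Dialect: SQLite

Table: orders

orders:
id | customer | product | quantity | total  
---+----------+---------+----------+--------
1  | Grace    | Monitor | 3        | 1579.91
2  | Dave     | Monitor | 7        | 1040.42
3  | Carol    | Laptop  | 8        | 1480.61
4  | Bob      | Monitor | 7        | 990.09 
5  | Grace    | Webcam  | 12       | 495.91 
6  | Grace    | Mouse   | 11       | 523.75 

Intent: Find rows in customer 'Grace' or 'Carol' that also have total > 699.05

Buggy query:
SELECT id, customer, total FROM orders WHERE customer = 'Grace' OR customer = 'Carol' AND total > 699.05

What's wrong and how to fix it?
Bug: AND binds tighter than OR, so this parses as customer = 'Grace' OR (customer = 'Carol' AND total > 699.05)

Fix: Add parentheses around the OR so the AND applies to both alternatives

Corrected query:
SELECT id, customer, total FROM orders WHERE (customer = 'Grace' OR customer = 'Carol') AND total > 699.05

Result:
id | customer | total  
---+----------+--------
1  | Grace    | 1579.91
3  | Carol    | 1480.61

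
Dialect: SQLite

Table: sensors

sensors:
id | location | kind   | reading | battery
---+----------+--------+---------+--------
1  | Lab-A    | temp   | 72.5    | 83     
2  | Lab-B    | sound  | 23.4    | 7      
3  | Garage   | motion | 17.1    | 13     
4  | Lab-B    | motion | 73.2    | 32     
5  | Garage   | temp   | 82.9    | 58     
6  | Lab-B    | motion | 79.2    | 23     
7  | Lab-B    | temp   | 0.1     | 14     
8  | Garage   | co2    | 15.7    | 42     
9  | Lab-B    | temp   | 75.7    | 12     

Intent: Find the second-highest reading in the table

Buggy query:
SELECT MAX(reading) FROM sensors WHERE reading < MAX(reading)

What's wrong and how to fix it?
Bug: The inner MAX is an aggregate inside WHERE, which is not allowed

Fix: Put the inner MAX in a scalar subquery

Corrected query:
SELECT MAX(reading) FROM sensors WHERE reading < (SELECT MAX(reading) FROM sensors)

Result:
MAX(reading)
------------
79.2        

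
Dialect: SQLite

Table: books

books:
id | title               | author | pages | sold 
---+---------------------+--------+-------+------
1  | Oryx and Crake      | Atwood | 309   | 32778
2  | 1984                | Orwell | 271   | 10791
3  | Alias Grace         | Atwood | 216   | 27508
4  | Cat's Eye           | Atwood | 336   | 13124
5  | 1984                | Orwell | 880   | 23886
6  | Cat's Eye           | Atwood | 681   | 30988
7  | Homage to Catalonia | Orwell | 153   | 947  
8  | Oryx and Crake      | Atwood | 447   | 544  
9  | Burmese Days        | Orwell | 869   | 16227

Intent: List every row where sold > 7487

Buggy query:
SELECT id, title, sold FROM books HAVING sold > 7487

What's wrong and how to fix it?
Bug: This is a non-aggregate query (no GROUP BY, no aggregates), so in SQLite the HAVING clause is invalid here; a row-level condition belongs in WHERE

Fix: Replace HAVING with WHERE since the condition applies to individual rows

Corrected query:
SELECT id, title, sold FROM books WHERE sold > 7487

Result:
id | title          | sold 
---+----------------+------
1  | Oryx and Crake | 32778
2  | 1984           | 10791
3  | Alias Grace    | 27508
4  | Cat's Eye      | 13124
5  | 1984           | 23886
6  | Cat's Eye      | 30988
9  | Burmese Days   | 16227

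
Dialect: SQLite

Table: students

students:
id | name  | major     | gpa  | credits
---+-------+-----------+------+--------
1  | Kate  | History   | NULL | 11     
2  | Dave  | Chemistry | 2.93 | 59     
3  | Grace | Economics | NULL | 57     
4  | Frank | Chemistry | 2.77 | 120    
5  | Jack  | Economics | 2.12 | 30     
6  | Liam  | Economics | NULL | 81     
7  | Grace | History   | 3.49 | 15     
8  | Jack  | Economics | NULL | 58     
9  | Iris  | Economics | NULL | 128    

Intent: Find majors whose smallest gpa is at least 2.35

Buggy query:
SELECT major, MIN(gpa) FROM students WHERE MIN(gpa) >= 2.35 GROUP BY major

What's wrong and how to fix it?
Bug: MIN() in WHERE is a misuse of aggregate

Fix: Replace WHERE with HAVING after the GROUP BY

Corrected query:
SELECT major, MIN(gpa) FROM students GROUP BY major HAVING MIN(gpa) >= 2.35

Result:
major     | MIN(gpa)
----------+---------
Chemistry | 2.77    
History   | 3.49    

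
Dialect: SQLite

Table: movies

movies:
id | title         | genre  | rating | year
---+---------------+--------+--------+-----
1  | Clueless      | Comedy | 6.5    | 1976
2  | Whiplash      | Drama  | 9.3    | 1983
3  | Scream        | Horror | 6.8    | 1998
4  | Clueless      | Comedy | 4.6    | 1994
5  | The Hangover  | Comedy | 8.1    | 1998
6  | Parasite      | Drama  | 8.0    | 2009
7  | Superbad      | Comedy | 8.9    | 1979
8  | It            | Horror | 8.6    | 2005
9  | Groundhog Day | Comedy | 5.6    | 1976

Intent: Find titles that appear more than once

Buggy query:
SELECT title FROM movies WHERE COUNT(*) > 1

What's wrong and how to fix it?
Bug: COUNT(*) is an aggregate and cannot be used in WHERE

Fix: Group first, then use HAVING for the count condition

Corrected query:
SELECT title FROM movies GROUP BY title HAVING COUNT(*) > 1

Result:
title   
--------
Clueless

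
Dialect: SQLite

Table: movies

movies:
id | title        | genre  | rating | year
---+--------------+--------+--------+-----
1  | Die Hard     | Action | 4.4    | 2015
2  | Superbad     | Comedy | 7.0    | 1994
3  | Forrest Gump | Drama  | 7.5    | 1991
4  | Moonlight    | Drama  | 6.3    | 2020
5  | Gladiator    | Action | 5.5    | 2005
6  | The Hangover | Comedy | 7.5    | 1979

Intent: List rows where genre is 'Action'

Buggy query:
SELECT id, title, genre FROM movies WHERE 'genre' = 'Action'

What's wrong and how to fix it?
Bug: Single quotes denote string literals in SQL; the column name is being compared as a constant string

Fix: Remove the quotes around the column name (or use double quotes for an identifier)

Corrected query:
SELECT id, title, genre FROM movies WHERE genre = 'Action'

Result:
id | title     | genre 
---+-----------+-------
1  | Die Hard  | Action
5  | Gladiator | Action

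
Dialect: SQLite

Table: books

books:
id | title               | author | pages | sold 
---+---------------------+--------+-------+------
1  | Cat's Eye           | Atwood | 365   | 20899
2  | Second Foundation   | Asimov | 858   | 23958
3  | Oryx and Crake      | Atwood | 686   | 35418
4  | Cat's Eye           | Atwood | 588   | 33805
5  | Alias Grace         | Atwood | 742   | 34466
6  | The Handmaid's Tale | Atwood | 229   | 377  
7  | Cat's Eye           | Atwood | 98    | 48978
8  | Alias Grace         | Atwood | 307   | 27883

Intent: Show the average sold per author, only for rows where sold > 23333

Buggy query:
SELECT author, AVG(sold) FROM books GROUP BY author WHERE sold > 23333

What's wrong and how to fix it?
Bug: WHERE cannot follow GROUP BY

Fix: Place WHERE between FROM and GROUP BY

Corrected query:
SELECT author, AVG(sold) FROM books WHERE sold > 23333 GROUP BY author

Result:
author | AVG(sold)
-------+----------
Asimov | 23958    
Atwood | 36110    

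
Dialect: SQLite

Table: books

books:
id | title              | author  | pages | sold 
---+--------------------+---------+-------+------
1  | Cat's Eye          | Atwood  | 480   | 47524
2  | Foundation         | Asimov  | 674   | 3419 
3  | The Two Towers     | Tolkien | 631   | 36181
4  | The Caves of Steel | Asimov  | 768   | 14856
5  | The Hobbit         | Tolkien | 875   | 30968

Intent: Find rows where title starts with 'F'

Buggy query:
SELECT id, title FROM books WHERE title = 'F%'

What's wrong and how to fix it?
Bug: Wildcards only work with LIKE; '=' treats '%' as a literal character

Fix: Replace '=' with LIKE so 'F%' is treated as a pattern

Corrected query:
SELECT id, title FROM books WHERE title LIKE 'F%'

Result:
id | title     
---+-----------
2  | Foundation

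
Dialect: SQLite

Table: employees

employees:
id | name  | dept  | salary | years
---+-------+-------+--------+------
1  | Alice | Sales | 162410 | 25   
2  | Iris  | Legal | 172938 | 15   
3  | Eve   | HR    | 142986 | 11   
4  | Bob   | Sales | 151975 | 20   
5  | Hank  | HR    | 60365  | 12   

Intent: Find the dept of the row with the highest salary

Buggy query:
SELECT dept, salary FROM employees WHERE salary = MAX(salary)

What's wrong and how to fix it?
Bug: WHERE is evaluated per row; an aggregate over the whole table isn't defined there

Fix: Wrap MAX in a scalar subquery so WHERE compares against a single value

Corrected query:
SELECT dept, salary FROM employees WHERE salary = (SELECT MAX(salary) FROM employees)

Result:
dept  | salary
------+-------
Legal | 172938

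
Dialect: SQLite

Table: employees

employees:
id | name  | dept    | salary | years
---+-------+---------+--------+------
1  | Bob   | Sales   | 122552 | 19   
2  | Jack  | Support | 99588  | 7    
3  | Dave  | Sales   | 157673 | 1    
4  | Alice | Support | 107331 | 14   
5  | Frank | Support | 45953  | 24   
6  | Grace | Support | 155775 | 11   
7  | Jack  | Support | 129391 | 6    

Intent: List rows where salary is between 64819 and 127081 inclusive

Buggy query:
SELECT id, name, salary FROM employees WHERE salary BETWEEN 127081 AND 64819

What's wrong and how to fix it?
Bug: The bounds are reversed; BETWEEN a AND b requires a <= b to match anything

Fix: Swap the bounds so the smaller value comes first

Corrected query:
SELECT id, name, salary FROM employees WHERE salary BETWEEN 64819 AND 127081

Result:
id | name  | salary
---+-------+-------
1  | Bob   | 122552
2  | Jack  | 99588 
4  | Alice | 107331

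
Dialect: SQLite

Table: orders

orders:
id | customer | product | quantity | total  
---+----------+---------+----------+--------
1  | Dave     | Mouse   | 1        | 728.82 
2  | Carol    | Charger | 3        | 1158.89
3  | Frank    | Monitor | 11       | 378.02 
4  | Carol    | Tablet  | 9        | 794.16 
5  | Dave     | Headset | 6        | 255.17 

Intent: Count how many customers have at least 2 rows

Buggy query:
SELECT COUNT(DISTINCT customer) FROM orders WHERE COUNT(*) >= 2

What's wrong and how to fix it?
Bug: COUNT(*) cannot appear in WHERE; the per-group count doesn't exist yet

Fix: Group first with HAVING COUNT(*) >= 2, then COUNT the resulting groups

Corrected query:
SELECT COUNT(*) FROM (SELECT customer FROM orders GROUP BY customer HAVING COUNT(*) >= 2)

Result:
COUNT(*)
--------
2       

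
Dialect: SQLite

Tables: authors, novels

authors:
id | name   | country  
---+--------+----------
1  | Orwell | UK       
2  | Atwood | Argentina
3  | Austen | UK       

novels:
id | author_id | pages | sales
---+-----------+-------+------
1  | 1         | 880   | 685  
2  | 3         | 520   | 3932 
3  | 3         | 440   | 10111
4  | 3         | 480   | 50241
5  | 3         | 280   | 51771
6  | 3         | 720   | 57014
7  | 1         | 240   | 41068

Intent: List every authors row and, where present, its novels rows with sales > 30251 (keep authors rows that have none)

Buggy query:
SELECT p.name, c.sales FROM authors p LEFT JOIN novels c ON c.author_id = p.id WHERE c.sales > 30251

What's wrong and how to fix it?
Bug: A WHERE condition on the right-hand table after LEFT JOIN drops unmatched parents

Fix: Move the right-table condition into the ON clause so unmatched parents are kept

Corrected query:
SELECT p.name, c.sales FROM authors p LEFT JOIN novels c ON c.author_id = p.id AND c.sales > 30251

Result:
name   | sales
-------+------
Orwell | 41068
Atwood | NULL 
Austen | 50241
Austen | 51771
Austen | 57014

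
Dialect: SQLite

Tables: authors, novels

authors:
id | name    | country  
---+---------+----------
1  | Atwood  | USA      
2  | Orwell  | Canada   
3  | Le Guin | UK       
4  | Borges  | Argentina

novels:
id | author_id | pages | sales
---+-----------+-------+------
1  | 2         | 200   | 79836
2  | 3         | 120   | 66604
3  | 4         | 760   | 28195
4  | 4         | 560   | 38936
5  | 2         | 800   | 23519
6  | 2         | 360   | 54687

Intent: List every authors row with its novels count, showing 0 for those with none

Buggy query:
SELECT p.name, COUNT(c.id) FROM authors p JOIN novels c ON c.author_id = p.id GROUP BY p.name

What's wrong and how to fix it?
Bug: An inner join excludes parents with zero children

Fix: Switch to LEFT JOIN to retain unmatched parent rows

Corrected query:
SELECT p.name, COUNT(c.id) FROM authors p LEFT JOIN novels c ON c.author_id = p.id GROUP BY p.name

Result:
name    | COUNT(c.id)
--------+------------
Atwood  | 0          
Borges  | 2          
Le Guin | 1          
Orwell  | 3          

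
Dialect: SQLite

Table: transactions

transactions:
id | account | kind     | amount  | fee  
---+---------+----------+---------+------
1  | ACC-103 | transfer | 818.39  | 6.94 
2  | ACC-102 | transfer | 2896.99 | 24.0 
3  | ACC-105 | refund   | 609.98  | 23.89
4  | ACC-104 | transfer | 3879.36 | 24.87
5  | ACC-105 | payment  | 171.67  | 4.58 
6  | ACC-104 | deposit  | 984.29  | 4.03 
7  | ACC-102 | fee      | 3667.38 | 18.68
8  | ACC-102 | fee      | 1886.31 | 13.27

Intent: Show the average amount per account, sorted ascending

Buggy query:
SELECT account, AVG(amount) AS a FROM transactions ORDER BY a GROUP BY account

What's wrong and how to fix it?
Bug: GROUP BY must precede ORDER BY

Fix: Move ORDER BY to the end, after GROUP BY

Corrected query:
SELECT account, AVG(amount) AS a FROM transactions GROUP BY account ORDER BY a

Result:
account | a          
--------+------------
ACC-105 | 390.825    
ACC-103 | 818.39     
ACC-104 | 2431.825   
ACC-102 | 2816.893333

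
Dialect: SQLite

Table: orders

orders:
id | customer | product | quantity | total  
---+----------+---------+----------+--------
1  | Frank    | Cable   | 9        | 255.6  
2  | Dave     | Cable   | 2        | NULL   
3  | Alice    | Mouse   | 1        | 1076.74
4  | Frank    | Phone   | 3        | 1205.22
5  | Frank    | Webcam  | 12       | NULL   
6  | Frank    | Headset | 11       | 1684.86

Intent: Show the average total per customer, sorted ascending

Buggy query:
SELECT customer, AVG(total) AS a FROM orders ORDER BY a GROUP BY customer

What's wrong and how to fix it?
Bug: GROUP BY must precede ORDER BY

Fix: Move ORDER BY to the end, after GROUP BY

Corrected query:
SELECT customer, AVG(total) AS a FROM orders GROUP BY customer ORDER BY a

Result:
customer | a      
---------+--------
Dave     | NULL   
Frank    | 1048.56
Alice    | 1076.74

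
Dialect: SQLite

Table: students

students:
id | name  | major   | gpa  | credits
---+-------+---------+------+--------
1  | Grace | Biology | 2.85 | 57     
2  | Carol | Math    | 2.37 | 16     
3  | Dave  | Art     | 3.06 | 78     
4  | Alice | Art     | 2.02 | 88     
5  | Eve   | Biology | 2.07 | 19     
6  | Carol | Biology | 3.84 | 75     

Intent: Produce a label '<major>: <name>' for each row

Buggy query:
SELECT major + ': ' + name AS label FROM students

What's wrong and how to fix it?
Bug: SQLite uses || for string concatenation; + coerces text to numbers (yielding 0)

Fix: Use the || operator for string concatenation

Corrected query:
SELECT major || ': ' || name AS label FROM students

Result:
label         
--------------
Biology: Grace
Math: Carol   
Art: Dave     
Art: Alice    
Biology: Eve  
Biology: Carol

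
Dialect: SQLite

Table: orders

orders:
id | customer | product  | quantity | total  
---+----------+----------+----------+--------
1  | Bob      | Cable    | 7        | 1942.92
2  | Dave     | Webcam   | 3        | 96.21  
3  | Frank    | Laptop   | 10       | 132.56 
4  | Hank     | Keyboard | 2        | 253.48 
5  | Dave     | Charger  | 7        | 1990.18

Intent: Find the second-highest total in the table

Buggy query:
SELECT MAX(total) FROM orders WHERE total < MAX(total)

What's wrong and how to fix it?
Bug: MAX(total) on the right of the comparison is an aggregate-in-WHERE error

Fix: Put the inner MAX in a scalar subquery

Corrected query:
SELECT MAX(total) FROM orders WHERE total < (SELECT MAX(total) FROM orders)

Result:
MAX(total)
----------
1942.92   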